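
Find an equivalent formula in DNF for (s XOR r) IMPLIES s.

(NOT s AND NOT r) OR s

(s XOR r) IMPLIES s
≡ NOT (s XOR r) OR s   (eliminate IMPLIES)
≡ NOT ((s AND NOT r) OR (NOT s AND r)) OR s   (expand XOR)
≡ (NOT (s AND NOT r) AND NOT (NOT s AND r)) OR s   (De Morgan)
≡ ((NOT s OR NOT NOT r) AND NOT (NOT s AND r)) OR s   (De Morgan)
≡ ((NOT s OR r) AND NOT (NOT s AND r)) OR s   (double negation)
≡ ((NOT s OR r) AND (NOT NOT s OR NOT r)) OR s   (De Morgan)
≡ ((NOT s OR r) AND (s OR NOT r)) OR s   (double negation)
≡ (NOT s AND s) OR (NOT s AND NOT r) OR (r AND s) OR (r AND NOT r) OR s   (distribute AND over OR)
≡ (NOT s AND NOT r) OR s   (simplify)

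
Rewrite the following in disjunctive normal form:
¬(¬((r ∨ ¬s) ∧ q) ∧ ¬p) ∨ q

p ∨ q

¬(¬((r ∨ ¬s) ∧ q) ∧ ¬p) ∨ q
⇔ ¬¬((r ∨ ¬s) ∧ q) ∨ ¬¬p ∨ q   [De Morgan]
⇔ ((r ∨ ¬s) ∧ q) ∨ ¬¬p ∨ q   [double negation]
⇔ ((r ∨ ¬s) ∧ q) ∨ p ∨ q   [double negation]
⇔ (r ∧ q) ∨ (¬s ∧ q) ∨ p ∨ q   [distribute ∧ over ∨]
⇔ p ∨ q   [simplify]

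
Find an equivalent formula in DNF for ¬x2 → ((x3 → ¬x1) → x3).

x2 ∨ x3

¬x2 → ((x3 → ¬x1) → x3)
≡ ¬¬x2 ∨ ((x3 → ¬x1) → x3)   — eliminate →
≡ ¬¬x2 ∨ ¬(x3 → ¬x1) ∨ x3   — eliminate →
≡ ¬¬x2 ∨ ¬(¬x3 ∨ ¬x1) ∨ x3   — eliminate →
≡ x2 ∨ ¬(¬x3 ∨ ¬x1) ∨ x3   — double negation
≡ x2 ∨ ¬¬x3 ∧ ¬¬x1 ∨ x3   — De Morgan
≡ x2 ∨ x3 ∧ ¬¬x1 ∨ x3   — double negation
≡ x2 ∨ x3 ∧ x1 ∨ x3   — double negation
≡ x2 ∨ x3   — simplify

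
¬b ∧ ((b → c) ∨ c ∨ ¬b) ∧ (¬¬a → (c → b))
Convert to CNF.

¬b ∧ (¬a ∨ ¬c ∨ b)

¬b ∧ ((b → c) ∨ c ∨ ¬b) ∧ (¬¬a → (c → b))
≡ ¬b ∧ (¬b ∨ c ∨ c ∨ ¬b) ∧ (¬¬a → (c → b))   [eliminate →]
≡ ¬b ∧ (¬b ∨ c ∨ c ∨ ¬b) ∧ (¬¬¬a ∨ (c → b))   [eliminate →]
≡ ¬b ∧ (¬b ∨ c ∨ c ∨ ¬b) ∧ (¬¬¬a ∨ ¬c ∨ b)   [eliminate →]
≡ ¬b ∧ (¬b ∨ c ∨ c ∨ ¬b) ∧ (¬a ∨ ¬c ∨ b)   [double negation]
≡ ¬b ∧ (¬a ∨ ¬c ∨ b)   [simplify]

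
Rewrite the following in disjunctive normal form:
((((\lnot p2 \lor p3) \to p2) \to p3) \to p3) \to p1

(\lnot p2 \land \lnot p3) \lor p1

((((\lnot p2 \lor p3) \to p2) \to p3) \to p3) \to p1
= \lnot ((((\lnot p2 \lor p3) \to p2) \to p3) \to p3) \lor p1   — eliminate \to
= \lnot (\lnot (((\lnot p2 \lor p3) \to p2) \to p3) \lor p3) \lor p1   — eliminate \to
= \lnot (\lnot (\lnot ((\lnot p2 \lor p3) \to p2) \lor p3) \lor p3) \lor p1   — eliminate \to
= \lnot (\lnot (\lnot (\lnot (\lnot p2 \lor p3) \lor p2) \lor p3) \lor p3) \lor p1   — eliminate \to
= (\lnot \lnot (\lnot (\lnot (\lnot p2 \lor p3) \lor p2) \lor p3) \land \lnot p3) \lor p1   — De Morgan
= ((\lnot (\lnot (\lnot p2 \lor p3) \lor p2) \lor p3) \land \lnot p3) \lor p1   — double negation
= (((\lnot \lnot (\lnot p2 \lor p3) \land \lnot p2) \lor p3) \land \lnot p3) \lor p1   — De Morgan
= ((((\lnot p2 \lor p3) \land \lnot p2) \lor p3) \land \lnot p3) \lor p1   — double negation
= (\lnot p2 \land \lnot p2 \land \lnot p3) \lor (p3 \land \lnot p2 \land \lnot p3) \lor (p3 \land \lnot p3) \lor p1   — distribute \land over \lor
= (\lnot p2 \land \lnot p3) \lor p1   — simplify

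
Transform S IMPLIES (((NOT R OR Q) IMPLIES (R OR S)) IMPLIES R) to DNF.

S IMPLIES (((NOT R OR Q) IMPLIES (R OR S)) IMPLIES R)
= NOT S OR (((NOT R OR Q) IMPLIES (R OR S)) IMPLIES R)   [eliminate IMPLIES]
= NOT S OR NOT ((NOT R OR Q) IMPLIES (R OR S)) OR R   [eliminate IMPLIES]
= NOT S OR NOT (NOT (NOT R OR Q) OR R OR S) OR R   [eliminate IMPLIES]
= NOT S OR (NOT NOT (NOT R OR Q) AND NOT R AND NOT S) OR R   [De Morgan]
= NOT S OR ((NOT R OR Q) AND NOT R AND NOT S) OR R   [double negation]
= NOT S OR (NOT R AND NOT R AND NOT S) OR (Q AND NOT R AND NOT S) OR R   [distribute AND over OR]
= NOT S OR R   [simplify]

NOT S OR R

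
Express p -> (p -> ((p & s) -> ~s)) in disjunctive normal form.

~p | ~s

p -> (p -> ((p & s) -> ~s))
≡ ~p | (p -> ((p & s) -> ~s))   [eliminate ->]
≡ ~p | ~p | ((p & s) -> ~s)   [eliminate ->]
≡ ~p | ~p | ~(p & s) | ~s   [eliminate ->]
≡ ~p | ~p | ~p | ~s | ~s   [De Morgan]
≡ ~p | ~s   [simplify]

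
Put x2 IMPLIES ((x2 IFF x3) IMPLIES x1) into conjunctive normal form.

NOT x2 OR NOT x3 OR x1

x2 IMPLIES ((x2 IFF x3) IMPLIES x1)
⇔ NOT x2 OR ((x2 IFF x3) IMPLIES x1)   — eliminate IMPLIES
⇔ NOT x2 OR NOT (x2 IFF x3) OR x1   — eliminate IMPLIES
⇔ NOT x2 OR NOT ((x2 IMPLIES x3) AND (x3 IMPLIES x2)) OR x1   — eliminate IFF
⇔ NOT x2 OR NOT ((NOT x2 OR x3) AND (x3 IMPLIES x2)) OR x1   — eliminate IMPLIES
⇔ NOT x2 OR NOT ((NOT x2 OR x3) AND (NOT x3 OR x2)) OR x1   — eliminate IMPLIES
⇔ NOT x2 OR NOT (NOT x2 OR x3) OR NOT (NOT x3 OR x2) OR x1   — De Morgan
⇔ NOT x2 OR (NOT NOT x2 AND NOT x3) OR NOT (NOT x3 OR x2) OR x1   — De Morgan
⇔ NOT x2 OR (x2 AND NOT x3) OR NOT (NOT x3 OR x2) OR x1   — double negation
⇔ NOT x2 OR (x2 AND NOT x3) OR (NOT NOT x3 AND NOT x2) OR x1   — De Morgan
⇔ NOT x2 OR (x2 AND NOT x3) OR (x3 AND NOT x2) OR x1   — double negation
⇔ (NOT x2 OR x2 OR x3 OR x1) AND (NOT x2 OR x2 OR NOT x2 OR x1) AND (NOT x2 OR NOT x3 OR x3 OR x1) AND (NOT x2 OR NOT x3 OR NOT x2 OR x1)   — distribute OR over AND
⇔ NOT x2 OR NOT x3 OR x1   — simplify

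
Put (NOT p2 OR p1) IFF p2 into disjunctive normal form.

(NOT p2 OR p1) IFF p2
≡ ((NOT p2 OR p1) IMPLIES p2) AND (p2 IMPLIES (NOT p2 OR p1))   [eliminate IFF]
≡ (NOT (NOT p2 OR p1) OR p2) AND (p2 IMPLIES (NOT p2 OR p1))   [eliminate IMPLIES]
≡ (NOT (NOT p2 OR p1) OR p2) AND (NOT p2 OR NOT p2 OR p1)   [eliminate IMPLIES]
≡ ((NOT NOT p2 AND NOT p1) OR p2) AND (NOT p2 OR NOT p2 OR p1)   [De Morgan]
≡ ((p2 AND NOT p1) OR p2) AND (NOT p2 OR NOT p2 OR p1)   [double negation]
≡ (p2 AND NOT p1 AND NOT p2) OR (p2 AND NOT p1 AND NOT p2) OR (p2 AND NOT p1 AND p1) OR (p2 AND NOT p2) OR (p2 AND NOT p2) OR (p2 AND p1)   [distribute AND over OR]
≡ p2 AND p1   [simplify]

p2 AND p1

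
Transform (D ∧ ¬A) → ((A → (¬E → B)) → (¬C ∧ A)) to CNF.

¬D ∨ A

(D ∧ ¬A) → ((A → (¬E → B)) → (¬C ∧ A))
≡ ¬(D ∧ ¬A) ∨ ((A → (¬E → B)) → (¬C ∧ A))   (eliminate →)
≡ ¬(D ∧ ¬A) ∨ ¬(A → (¬E → B)) ∨ (¬C ∧ A)   (eliminate →)
≡ ¬(D ∧ ¬A) ∨ ¬(¬A ∨ (¬E → B)) ∨ (¬C ∧ A)   (eliminate →)
≡ ¬(D ∧ ¬A) ∨ ¬(¬A ∨ ¬¬E ∨ B) ∨ (¬C ∧ A)   (eliminate →)
≡ ¬D ∨ ¬¬A ∨ ¬(¬A ∨ ¬¬E ∨ B) ∨ (¬C ∧ A)   (De Morgan)
≡ ¬D ∨ A ∨ ¬(¬A ∨ ¬¬E ∨ B) ∨ (¬C ∧ A)   (double negation)
≡ ¬D ∨ A ∨ (¬¬A ∧ ¬¬¬E ∧ ¬B) ∨ (¬C ∧ A)   (De Morgan)
≡ ¬D ∨ A ∨ (A ∧ ¬¬¬E ∧ ¬B) ∨ (¬C ∧ A)   (double negation)
≡ ¬D ∨ A ∨ (A ∧ ¬E ∧ ¬B) ∨ (¬C ∧ A)   (double negation)
≡ (¬D ∨ A ∨ A ∨ ¬C) ∧ (¬D ∨ A ∨ A ∨ A) ∧ (¬D ∨ A ∨ ¬E ∨ ¬C) ∧ (¬D ∨ A ∨ ¬E ∨ A) ∧ (¬D ∨ A ∨ ¬B ∨ ¬C) ∧ (¬D ∨ A ∨ ¬B ∨ A)   (distribute ∨ over ∧)
≡ ¬D ∨ A   (simplify)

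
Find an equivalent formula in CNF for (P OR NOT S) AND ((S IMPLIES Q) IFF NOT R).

(P OR NOT S) AND (S OR NOT R) AND (NOT Q OR NOT R) AND (R OR NOT S OR Q)

(P OR NOT S) AND ((S IMPLIES Q) IFF NOT R)
= (P OR NOT S) AND ((S IMPLIES Q) IMPLIES NOT R) AND (NOT R IMPLIES (S IMPLIES Q))   (eliminate IFF)
= (P OR NOT S) AND (NOT (S IMPLIES Q) OR NOT R) AND (NOT R IMPLIES (S IMPLIES Q))   (eliminate IMPLIES)
= (P OR NOT S) AND (NOT (NOT S OR Q) OR NOT R) AND (NOT R IMPLIES (S IMPLIES Q))   (eliminate IMPLIES)
= (P OR NOT S) AND (NOT (NOT S OR Q) OR NOT R) AND (NOT NOT R OR (S IMPLIES Q))   (eliminate IMPLIES)
= (P OR NOT S) AND (NOT (NOT S OR Q) OR NOT R) AND (NOT NOT R OR NOT S OR Q)   (eliminate IMPLIES)
= (P OR NOT S) AND ((NOT NOT S AND NOT Q) OR NOT R) AND (NOT NOT R OR NOT S OR Q)   (De Morgan)
= (P OR NOT S) AND ((S AND NOT Q) OR NOT R) AND (NOT NOT R OR NOT S OR Q)   (double negation)
= (P OR NOT S) AND ((S AND NOT Q) OR NOT R) AND (R OR NOT S OR Q)   (double negation)
= (P OR NOT S) AND (S OR NOT R) AND (NOT Q OR NOT R) AND (R OR NOT S OR Q)   (distribute OR over AND)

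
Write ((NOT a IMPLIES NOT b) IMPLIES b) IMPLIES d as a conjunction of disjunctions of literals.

((NOT a IMPLIES NOT b) IMPLIES b) IMPLIES d
= NOT ((NOT a IMPLIES NOT b) IMPLIES b) OR d   — eliminate IMPLIES
= NOT (NOT (NOT a IMPLIES NOT b) OR b) OR d   — eliminate IMPLIES
= NOT (NOT (NOT NOT a OR NOT b) OR b) OR d   — eliminate IMPLIES
= (NOT NOT (NOT NOT a OR NOT b) AND NOT b) OR d   — De Morgan
= ((NOT NOT a OR NOT b) AND NOT b) OR d   — double negation
= ((a OR NOT b) AND NOT b) OR d   — double negation
= (a OR NOT b OR d) AND (NOT b OR d)   — distribute OR over AND
= NOT b OR d   — simplify

NOT b OR d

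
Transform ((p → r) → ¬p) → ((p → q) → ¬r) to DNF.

(r ∧ p) ∨ (p ∧ ¬q) ∨ ¬r

((p → r) → ¬p) → ((p → q) → ¬r)
≡ ¬((p → r) → ¬p) ∨ ((p → q) → ¬r)
≡ ¬(¬(p → r) ∨ ¬p) ∨ ((p → q) → ¬r)
≡ ¬(¬(¬p ∨ r) ∨ ¬p) ∨ ((p → q) → ¬r)
≡ ¬(¬(¬p ∨ r) ∨ ¬p) ∨ ¬(p → q) ∨ ¬r
≡ ¬(¬(¬p ∨ r) ∨ ¬p) ∨ ¬(¬p ∨ q) ∨ ¬r
≡ (¬¬(¬p ∨ r) ∧ ¬¬p) ∨ ¬(¬p ∨ q) ∨ ¬r
≡ ((¬p ∨ r) ∧ ¬¬p) ∨ ¬(¬p ∨ q) ∨ ¬r
≡ ((¬p ∨ r) ∧ p) ∨ ¬(¬p ∨ q) ∨ ¬r
≡ ((¬p ∨ r) ∧ p) ∨ (¬¬p ∧ ¬q) ∨ ¬r
≡ ((¬p ∨ r) ∧ p) ∨ (p ∧ ¬q) ∨ ¬r
≡ (¬p ∧ p) ∨ (r ∧ p) ∨ (p ∧ ¬q) ∨ ¬r
≡ (r ∧ p) ∨ (p ∧ ¬q) ∨ ¬r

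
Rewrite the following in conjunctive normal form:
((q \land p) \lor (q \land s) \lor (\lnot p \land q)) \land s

q \land s

((q \land p) \lor (q \land s) \lor (\lnot p \land q)) \land s
= (q \lor q \lor \lnot p) \land (q \lor q \lor q) \land (q \lor s \lor \lnot p) \land (q \lor s \lor q) \land (p \lor q \lor \lnot p) \land (p \lor q \lor q) \land (p \lor s \lor \lnot p) \land (p \lor s \lor q) \land s   [distribute \lor over \land]
= q \land s   [simplify]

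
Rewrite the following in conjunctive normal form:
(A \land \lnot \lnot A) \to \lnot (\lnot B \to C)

(\lnot A \lor \lnot B) \land (\lnot A \lor \lnot C)

(A \land \lnot \lnot A) \to \lnot (\lnot B \to C)
⇔ \lnot (A \land \lnot \lnot A) \lor \lnot (\lnot B \to C)   [eliminate \to]
⇔ \lnot (A \land \lnot \lnot A) \lor \lnot (\lnot \lnot B \lor C)   [eliminate \to]
⇔ \lnot A \lor \lnot \lnot \lnot A \lor \lnot (\lnot \lnot B \lor C)   [De Morgan]
⇔ \lnot A \lor \lnot A \lor \lnot (\lnot \lnot B \lor C)   [double negation]
⇔ \lnot A \lor \lnot A \lor (\lnot \lnot \lnot B \land \lnot C)   [De Morgan]
⇔ \lnot A \lor \lnot A \lor (\lnot B \land \lnot C)   [double negation]
⇔ (\lnot A \lor \lnot A \lor \lnot B) \land (\lnot A \lor \lnot A \lor \lnot C)   [distribute \lor over \land]
⇔ (\lnot A \lor \lnot B) \land (\lnot A \lor \lnot C)   [simplify]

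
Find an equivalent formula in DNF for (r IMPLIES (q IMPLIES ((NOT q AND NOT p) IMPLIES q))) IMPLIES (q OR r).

q OR r

(r IMPLIES (q IMPLIES ((NOT q AND NOT p) IMPLIES q))) IMPLIES (q OR r)
≡ NOT (r IMPLIES (q IMPLIES ((NOT q AND NOT p) IMPLIES q))) OR q OR r   [eliminate IMPLIES]
≡ NOT (NOT r OR (q IMPLIES ((NOT q AND NOT p) IMPLIES q))) OR q OR r   [eliminate IMPLIES]
≡ NOT (NOT r OR NOT q OR ((NOT q AND NOT p) IMPLIES q)) OR q OR r   [eliminate IMPLIES]
≡ NOT (NOT r OR NOT q OR NOT (NOT q AND NOT p) OR q) OR q OR r   [eliminate IMPLIES]
≡ (NOT NOT r AND NOT NOT q AND NOT NOT (NOT q AND NOT p) AND NOT q) OR q OR r   [De Morgan]
≡ (r AND NOT NOT q AND NOT NOT (NOT q AND NOT p) AND NOT q) OR q OR r   [double negation]
≡ (r AND q AND NOT NOT (NOT q AND NOT p) AND NOT q) OR q OR r   [double negation]
≡ (r AND q AND NOT q AND NOT p AND NOT q) OR q OR r   [double negation]
≡ q OR r   [simplify]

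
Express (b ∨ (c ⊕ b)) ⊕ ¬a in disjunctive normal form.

(b ∧ a) ∨ (c ∧ ¬b ∧ a) ∨ (¬b ∧ ¬c ∧ ¬a)

(b ∨ (c ⊕ b)) ⊕ ¬a
≡ ((b ∨ (c ⊕ b)) ∧ ¬¬a) ∨ (¬(b ∨ (c ⊕ b)) ∧ ¬a)   [expand ⊕]
≡ ((b ∨ (c ∧ ¬b) ∨ (¬c ∧ b)) ∧ ¬¬a) ∨ (¬(b ∨ (c ⊕ b)) ∧ ¬a)   [expand ⊕]
≡ ((b ∨ (c ∧ ¬b) ∨ (¬c ∧ b)) ∧ ¬¬a) ∨ (¬(b ∨ (c ∧ ¬b) ∨ (¬c ∧ b)) ∧ ¬a)   [expand ⊕]
≡ ((b ∨ (c ∧ ¬b) ∨ (¬c ∧ b)) ∧ a) ∨ (¬(b ∨ (c ∧ ¬b) ∨ (¬c ∧ b)) ∧ ¬a)   [double negation]
≡ ((b ∨ (c ∧ ¬b) ∨ (¬c ∧ b)) ∧ a) ∨ (¬b ∧ ¬(c ∧ ¬b) ∧ ¬(¬c ∧ b) ∧ ¬a)   [De Morgan]
≡ ((b ∨ (c ∧ ¬b) ∨ (¬c ∧ b)) ∧ a) ∨ (¬b ∧ (¬c ∨ ¬¬b) ∧ ¬(¬c ∧ b) ∧ ¬a)   [De Morgan]
≡ ((b ∨ (c ∧ ¬b) ∨ (¬c ∧ b)) ∧ a) ∨ (¬b ∧ (¬c ∨ b) ∧ ¬(¬c ∧ b) ∧ ¬a)   [double negation]
≡ ((b ∨ (c ∧ ¬b) ∨ (¬c ∧ b)) ∧ a) ∨ (¬b ∧ (¬c ∨ b) ∧ (¬¬c ∨ ¬b) ∧ ¬a)   [De Morgan]
≡ ((b ∨ (c ∧ ¬b) ∨ (¬c ∧ b)) ∧ a) ∨ (¬b ∧ (¬c ∨ b) ∧ (c ∨ ¬b) ∧ ¬a)   [double negation]
≡ (b ∧ a) ∨ (c ∧ ¬b ∧ a) ∨ (¬c ∧ b ∧ a) ∨ (¬b ∧ ¬c ∧ c ∧ ¬a) ∨ (¬b ∧ ¬c ∧ ¬b ∧ ¬a) ∨ (¬b ∧ b ∧ c ∧ ¬a) ∨ (¬b ∧ b ∧ ¬b ∧ ¬a)   [distribute ∧ over ∨]
≡ (b ∧ a) ∨ (c ∧ ¬b ∧ a) ∨ (¬b ∧ ¬c ∧ ¬a)   [simplify]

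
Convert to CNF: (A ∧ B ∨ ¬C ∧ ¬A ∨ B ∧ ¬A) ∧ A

(A ∧ B ∨ ¬C ∧ ¬A ∨ B ∧ ¬A) ∧ A
≡ (A ∨ ¬C ∨ B) ∧ (A ∨ ¬C ∨ ¬A) ∧ (A ∨ ¬A ∨ B) ∧ (A ∨ ¬A ∨ ¬A) ∧ (B ∨ ¬C ∨ B) ∧ (B ∨ ¬C ∨ ¬A) ∧ (B ∨ ¬A ∨ B) ∧ (B ∨ ¬A ∨ ¬A) ∧ A   [distribute ∨ over ∧]
≡ (B ∨ ¬C) ∧ (B ∨ ¬A) ∧ A   [simplify]

(B ∨ ¬C) ∧ (B ∨ ¬A) ∧ A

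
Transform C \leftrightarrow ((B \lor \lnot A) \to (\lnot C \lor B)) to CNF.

C \leftrightarrow ((B \lor \lnot A) \to (\lnot C \lor B))
= (C \to ((B \lor \lnot A) \to (\lnot C \lor B))) \land (((B \lor \lnot A) \to (\lnot C \lor B)) \to C)   (eliminate \leftrightarrow)
= (\lnot C \lor ((B \lor \lnot A) \to (\lnot C \lor B))) \land (((B \lor \lnot A) \to (\lnot C \lor B)) \to C)   (eliminate \to)
= (\lnot C \lor \lnot (B \lor \lnot A) \lor \lnot C \lor B) \land (((B \lor \lnot A) \to (\lnot C \lor B)) \to C)   (eliminate \to)
= (\lnot C \lor \lnot (B \lor \lnot A) \lor \lnot C \lor B) \land (\lnot ((B \lor \lnot A) \to (\lnot C \lor B)) \lor C)   (eliminate \to)
= (\lnot C \lor \lnot (B \lor \lnot A) \lor \lnot C \lor B) \land (\lnot (\lnot (B \lor \lnot A) \lor \lnot C \lor B) \lor C)   (eliminate \to)
= (\lnot C \lor (\lnot B \land \lnot \lnot A) \lor \lnot C \lor B) \land (\lnot (\lnot (B \lor \lnot A) \lor \lnot C \lor B) \lor C)   (De Morgan)
= (\lnot C \lor (\lnot B \land A) \lor \lnot C \lor B) \land (\lnot (\lnot (B \lor \lnot A) \lor \lnot C \lor B) \lor C)   (double negation)
= (\lnot C \lor (\lnot B \land A) \lor \lnot C \lor B) \land ((\lnot \lnot (B \lor \lnot A) \land \lnot \lnot C \land \lnot B) \lor C)   (De Morgan)
= (\lnot C \lor (\lnot B \land A) \lor \lnot C \lor B) \land (((B \lor \lnot A) \land \lnot \lnot C \land \lnot B) \lor C)   (double negation)
= (\lnot C \lor (\lnot B \land A) \lor \lnot C \lor B) \land (((B \lor \lnot A) \land C \land \lnot B) \lor C)   (double negation)
= (\lnot C \lor \lnot B \lor \lnot C \lor B) \land (\lnot C \lor A \lor \lnot C \lor B) \land (B \lor \lnot A \lor C) \land (C \lor C) \land (\lnot B \lor C)   (distribute \lor over \land)
= (\lnot C \lor A \lor B) \land C   (simplify)

(\lnot C \lor A \lor B) \land C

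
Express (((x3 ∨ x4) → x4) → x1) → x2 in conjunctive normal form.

(((x3 ∨ x4) → x4) → x1) → x2
⇔ ¬(((x3 ∨ x4) → x4) → x1) ∨ x2   (eliminate →)
⇔ ¬(¬((x3 ∨ x4) → x4) ∨ x1) ∨ x2   (eliminate →)
⇔ ¬(¬(¬(x3 ∨ x4) ∨ x4) ∨ x1) ∨ x2   (eliminate →)
⇔ (¬¬(¬(x3 ∨ x4) ∨ x4) ∧ ¬x1) ∨ x2   (De Morgan)
⇔ ((¬(x3 ∨ x4) ∨ x4) ∧ ¬x1) ∨ x2   (double negation)
⇔ (((¬x3 ∧ ¬x4) ∨ x4) ∧ ¬x1) ∨ x2   (De Morgan)
⇔ (¬x3 ∨ x4 ∨ x2) ∧ (¬x4 ∨ x4 ∨ x2) ∧ (¬x1 ∨ x2)   (distribute ∨ over ∧)
⇔ (¬x3 ∨ x4 ∨ x2) ∧ (¬x1 ∨ x2)   (simplify)

(¬x3 ∨ x4 ∨ x2) ∧ (¬x1 ∨ x2)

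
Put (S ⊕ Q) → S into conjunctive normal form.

(S ⊕ Q) → S
≡ ¬(S ⊕ Q) ∨ S
≡ ¬((S ∨ Q) ∧ ¬(S ∧ Q)) ∨ S
≡ ¬(S ∨ Q) ∨ ¬¬(S ∧ Q) ∨ S
≡ (¬S ∧ ¬Q) ∨ ¬¬(S ∧ Q) ∨ S
≡ (¬S ∧ ¬Q) ∨ (S ∧ Q) ∨ S
≡ (¬S ∨ S ∨ S) ∧ (¬S ∨ Q ∨ S) ∧ (¬Q ∨ S ∨ S) ∧ (¬Q ∨ Q ∨ S)
≡ ¬Q ∨ S

¬Q ∨ S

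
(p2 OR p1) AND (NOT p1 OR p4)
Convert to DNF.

(p2 OR p1) AND (NOT p1 OR p4)
≡ (p2 AND NOT p1) OR (p2 AND p4) OR (p1 AND NOT p1) OR (p1 AND p4)   [distribute AND over OR]
≡ (p2 AND NOT p1) OR (p2 AND p4) OR (p1 AND p4)   [simplify]

(p2 AND NOT p1) OR (p2 AND p4) OR (p1 AND p4)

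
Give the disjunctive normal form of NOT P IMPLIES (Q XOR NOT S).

NOT P IMPLIES (Q XOR NOT S)
≡ NOT NOT P OR (Q XOR NOT S)   — eliminate IMPLIES
≡ NOT NOT P OR (Q AND NOT NOT S) OR (NOT Q AND NOT S)   — expand XOR
≡ P OR (Q AND NOT NOT S) OR (NOT Q AND NOT S)   — double negation
≡ P OR (Q AND S) OR (NOT Q AND NOT S)   — double negation

P OR (Q AND S) OR (NOT Q AND NOT S)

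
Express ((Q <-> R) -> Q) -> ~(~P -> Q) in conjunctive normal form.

((Q <-> R) -> Q) -> ~(~P -> Q)
⇔ ~((Q <-> R) -> Q) | ~(~P -> Q)
⇔ ~(~(Q <-> R) | Q) | ~(~P -> Q)
⇔ ~(~((Q -> R) & (R -> Q)) | Q) | ~(~P -> Q)
⇔ ~(~((~Q | R) & (R -> Q)) | Q) | ~(~P -> Q)
⇔ ~(~((~Q | R) & (~R | Q)) | Q) | ~(~P -> Q)
⇔ ~(~((~Q | R) & (~R | Q)) | Q) | ~(~~P | Q)
⇔ (~~((~Q | R) & (~R | Q)) & ~Q) | ~(~~P | Q)
⇔ ((~Q | R) & (~R | Q) & ~Q) | ~(~~P | Q)
⇔ ((~Q | R) & (~R | Q) & ~Q) | (~~~P & ~Q)
⇔ ((~Q | R) & (~R | Q) & ~Q) | (~P & ~Q)
⇔ (~Q | R | ~P) & (~Q | R | ~Q) & (~R | Q | ~P) & (~R | Q | ~Q) & (~Q | ~P) & (~Q | ~Q)
⇔ (~R | Q | ~P) & ~Q

(~R | Q | ~P) & ~Q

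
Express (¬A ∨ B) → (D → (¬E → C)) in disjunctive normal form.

(¬A ∨ B) → (D → (¬E → C))
= ¬(¬A ∨ B) ∨ (D → (¬E → C))   (eliminate →)
= ¬(¬A ∨ B) ∨ ¬D ∨ (¬E → C)   (eliminate →)
= ¬(¬A ∨ B) ∨ ¬D ∨ ¬¬E ∨ C   (eliminate →)
= (¬¬A ∧ ¬B) ∨ ¬D ∨ ¬¬E ∨ C   (De Morgan)
= (A ∧ ¬B) ∨ ¬D ∨ ¬¬E ∨ C   (double negation)
= (A ∧ ¬B) ∨ ¬D ∨ E ∨ C   (double negation)

(A ∧ ¬B) ∨ ¬D ∨ E ∨ C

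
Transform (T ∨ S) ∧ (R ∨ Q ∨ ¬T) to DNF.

(T ∧ R) ∨ (T ∧ Q) ∨ (S ∧ R) ∨ (S ∧ Q) ∨ (S ∧ ¬T)

(T ∨ S) ∧ (R ∨ Q ∨ ¬T)
= (T ∧ R) ∨ (T ∧ Q) ∨ (T ∧ ¬T) ∨ (S ∧ R) ∨ (S ∧ Q) ∨ (S ∧ ¬T)   (distribute ∧ over ∨)
= (T ∧ R) ∨ (T ∧ Q) ∨ (S ∧ R) ∨ (S ∧ Q) ∨ (S ∧ ¬T)   (simplify)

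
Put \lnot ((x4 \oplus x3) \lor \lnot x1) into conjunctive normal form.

\lnot ((x4 \oplus x3) \lor \lnot x1)
= \lnot (((x4 \lor x3) \land \lnot (x4 \land x3)) \lor \lnot x1)   (expand \oplus)
= \lnot ((x4 \lor x3) \land \lnot (x4 \land x3)) \land \lnot \lnot x1   (De Morgan)
= (\lnot (x4 \lor x3) \lor \lnot \lnot (x4 \land x3)) \land \lnot \lnot x1   (De Morgan)
= ((\lnot x4 \land \lnot x3) \lor \lnot \lnot (x4 \land x3)) \land \lnot \lnot x1   (De Morgan)
= ((\lnot x4 \land \lnot x3) \lor (x4 \land x3)) \land \lnot \lnot x1   (double negation)
= ((\lnot x4 \land \lnot x3) \lor (x4 \land x3)) \land x1   (double negation)
= (\lnot x4 \lor x4) \land (\lnot x4 \lor x3) \land (\lnot x3 \lor x4) \land (\lnot x3 \lor x3) \land x1   (distribute \lor over \land)
= (\lnot x4 \lor x3) \land (\lnot x3 \lor x4) \land x1   (simplify)

(\lnot x4 \lor x3) \land (\lnot x3 \lor x4) \land x1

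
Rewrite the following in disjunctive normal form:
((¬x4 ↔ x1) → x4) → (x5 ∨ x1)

((¬x4 ↔ x1) → x4) → (x5 ∨ x1)
≡ ¬((¬x4 ↔ x1) → x4) ∨ x5 ∨ x1   [eliminate →]
≡ ¬(¬(¬x4 ↔ x1) ∨ x4) ∨ x5 ∨ x1   [eliminate →]
≡ ¬(¬((¬x4 → x1) ∧ (x1 → ¬x4)) ∨ x4) ∨ x5 ∨ x1   [eliminate ↔]
≡ ¬(¬((¬¬x4 ∨ x1) ∧ (x1 → ¬x4)) ∨ x4) ∨ x5 ∨ x1   [eliminate →]
≡ ¬(¬((¬¬x4 ∨ x1) ∧ (¬x1 ∨ ¬x4)) ∨ x4) ∨ x5 ∨ x1   [eliminate →]
≡ (¬¬((¬¬x4 ∨ x1) ∧ (¬x1 ∨ ¬x4)) ∧ ¬x4) ∨ x5 ∨ x1   [De Morgan]
≡ ((¬¬x4 ∨ x1) ∧ (¬x1 ∨ ¬x4) ∧ ¬x4) ∨ x5 ∨ x1   [double negation]
≡ ((x4 ∨ x1) ∧ (¬x1 ∨ ¬x4) ∧ ¬x4) ∨ x5 ∨ x1   [double negation]
≡ (x4 ∧ ¬x1 ∧ ¬x4) ∨ (x4 ∧ ¬x4 ∧ ¬x4) ∨ (x1 ∧ ¬x1 ∧ ¬x4) ∨ (x1 ∧ ¬x4 ∧ ¬x4) ∨ x5 ∨ x1   [distribute ∧ over ∨]
≡ x5 ∨ x1   [simplify]

x5 ∨ x1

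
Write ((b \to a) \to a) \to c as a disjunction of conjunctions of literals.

(\lnot b \land \lnot a) \lor c

((b \to a) \to a) \to c
≡ \lnot ((b \to a) \to a) \lor c   — eliminate \to
≡ \lnot (\lnot (b \to a) \lor a) \lor c   — eliminate \to
≡ \lnot (\lnot (\lnot b \lor a) \lor a) \lor c   — eliminate \to
≡ (\lnot \lnot (\lnot b \lor a) \land \lnot a) \lor c   — De Morgan
≡ ((\lnot b \lor a) \land \lnot a) \lor c   — double negation
≡ (\lnot b \land \lnot a) \lor (a \land \lnot a) \lor c   — distribute \land over \lor
≡ (\lnot b \land \lnot a) \lor c   — simplify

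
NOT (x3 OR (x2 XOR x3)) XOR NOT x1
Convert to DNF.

NOT (x3 OR (x2 XOR x3)) XOR NOT x1
≡ (NOT (x3 OR (x2 XOR x3)) AND NOT NOT x1) OR (NOT NOT (x3 OR (x2 XOR x3)) AND NOT x1)
≡ (NOT (x3 OR (x2 AND NOT x3) OR (NOT x2 AND x3)) AND NOT NOT x1) OR (NOT NOT (x3 OR (x2 XOR x3)) AND NOT x1)
≡ (NOT (x3 OR (x2 AND NOT x3) OR (NOT x2 AND x3)) AND NOT NOT x1) OR (NOT NOT (x3 OR (x2 AND NOT x3) OR (NOT x2 AND x3)) AND NOT x1)
≡ (NOT x3 AND NOT (x2 AND NOT x3) AND NOT (NOT x2 AND x3) AND NOT NOT x1) OR (NOT NOT (x3 OR (x2 AND NOT x3) OR (NOT x2 AND x3)) AND NOT x1)
≡ (NOT x3 AND (NOT x2 OR NOT NOT x3) AND NOT (NOT x2 AND x3) AND NOT NOT x1) OR (NOT NOT (x3 OR (x2 AND NOT x3) OR (NOT x2 AND x3)) AND NOT x1)
≡ (NOT x3 AND (NOT x2 OR x3) AND NOT (NOT x2 AND x3) AND NOT NOT x1) OR (NOT NOT (x3 OR (x2 AND NOT x3) OR (NOT x2 AND x3)) AND NOT x1)
≡ (NOT x3 AND (NOT x2 OR x3) AND (NOT NOT x2 OR NOT x3) AND NOT NOT x1) OR (NOT NOT (x3 OR (x2 AND NOT x3) OR (NOT x2 AND x3)) AND NOT x1)
≡ (NOT x3 AND (NOT x2 OR x3) AND (x2 OR NOT x3) AND NOT NOT x1) OR (NOT NOT (x3 OR (x2 AND NOT x3) OR (NOT x2 AND x3)) AND NOT x1)
≡ (NOT x3 AND (NOT x2 OR x3) AND (x2 OR NOT x3) AND x1) OR (NOT NOT (x3 OR (x2 AND NOT x3) OR (NOT x2 AND x3)) AND NOT x1)
≡ (NOT x3 AND (NOT x2 OR x3) AND (x2 OR NOT x3) AND x1) OR ((x3 OR (x2 AND NOT x3) OR (NOT x2 AND x3)) AND NOT x1)
≡ (NOT x3 AND NOT x2 AND x2 AND x1) OR (NOT x3 AND NOT x2 AND NOT x3 AND x1) OR (NOT x3 AND x3 AND x2 AND x1) OR (NOT x3 AND x3 AND NOT x3 AND x1) OR (x3 AND NOT x1) OR (x2 AND NOT x3 AND NOT x1) OR (NOT x2 AND x3 AND NOT x1)
≡ (NOT x3 AND NOT x2 AND x1) OR (x3 AND NOT x1) OR (x2 AND NOT x3 AND NOT x1)

(NOT x3 AND NOT x2 AND x1) OR (x3 AND NOT x1) OR (x2 AND NOT x3 AND NOT x1)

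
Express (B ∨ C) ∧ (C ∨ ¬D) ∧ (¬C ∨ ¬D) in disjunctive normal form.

(B ∧ ¬D) ∨ (C ∧ ¬D)

(B ∨ C) ∧ (C ∨ ¬D) ∧ (¬C ∨ ¬D)
≡ (B ∧ C ∧ ¬C) ∨ (B ∧ C ∧ ¬D) ∨ (B ∧ ¬D ∧ ¬C) ∨ (B ∧ ¬D ∧ ¬D) ∨ (C ∧ C ∧ ¬C) ∨ (C ∧ C ∧ ¬D) ∨ (C ∧ ¬D ∧ ¬C) ∨ (C ∧ ¬D ∧ ¬D)   [distribute ∧ over ∨]
≡ (B ∧ ¬D) ∨ (C ∧ ¬D)   [simplify]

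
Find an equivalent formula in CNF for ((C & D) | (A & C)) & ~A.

((C & D) | (A & C)) & ~A
≡ (C | A) & (C | C) & (D | A) & (D | C) & ~A   (distribute | over &)
≡ C & (D | A) & ~A   (simplify)

C & (D | A) & ~A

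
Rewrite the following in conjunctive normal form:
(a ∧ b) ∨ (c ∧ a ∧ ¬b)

a ∧ (b ∨ c)

(a ∧ b) ∨ (c ∧ a ∧ ¬b)
⇔ (a ∨ c) ∧ (a ∨ a) ∧ (a ∨ ¬b) ∧ (b ∨ c) ∧ (b ∨ a) ∧ (b ∨ ¬b)   [distribute ∨ over ∧]
⇔ a ∧ (b ∨ c)   [simplify]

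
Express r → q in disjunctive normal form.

¬r ∨ q

r → q
≡ ¬r ∨ q   [eliminate →]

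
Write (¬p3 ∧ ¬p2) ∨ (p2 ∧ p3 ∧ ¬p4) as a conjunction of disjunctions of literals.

(¬p3 ∨ p2) ∧ (¬p3 ∨ ¬p4) ∧ (¬p2 ∨ p3) ∧ (¬p2 ∨ ¬p4)

(¬p3 ∧ ¬p2) ∨ (p2 ∧ p3 ∧ ¬p4)
= (¬p3 ∨ p2) ∧ (¬p3 ∨ p3) ∧ (¬p3 ∨ ¬p4) ∧ (¬p2 ∨ p2) ∧ (¬p2 ∨ p3) ∧ (¬p2 ∨ ¬p4)   [distribute ∨ over ∧]
= (¬p3 ∨ p2) ∧ (¬p3 ∨ ¬p4) ∧ (¬p2 ∨ p3) ∧ (¬p2 ∨ ¬p4)   [simplify]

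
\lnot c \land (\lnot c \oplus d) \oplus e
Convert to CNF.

(\lnot c \lor e) \land (c \lor \lnot d \lor e) \land (c \lor d \lor \lnot e)

\lnot c \land (\lnot c \oplus d) \oplus e
≡ (\lnot c \land (\lnot c \oplus d) \lor e) \land \lnot (\lnot c \land (\lnot c \oplus d) \land e)
≡ (\lnot c \land (\lnot c \lor d) \land \lnot (\lnot c \land d) \lor e) \land \lnot (\lnot c \land (\lnot c \oplus d) \land e)
≡ (\lnot c \land (\lnot c \lor d) \land \lnot (\lnot c \land d) \lor e) \land \lnot (\lnot c \land (\lnot c \lor d) \land \lnot (\lnot c \land d) \land e)
≡ (\lnot c \land (\lnot c \lor d) \land (\lnot \lnot c \lor \lnot d) \lor e) \land \lnot (\lnot c \land (\lnot c \lor d) \land \lnot (\lnot c \land d) \land e)
≡ (\lnot c \land (\lnot c \lor d) \land (c \lor \lnot d) \lor e) \land \lnot (\lnot c \land (\lnot c \lor d) \land \lnot (\lnot c \land d) \land e)
≡ (\lnot c \land (\lnot c \lor d) \land (c \lor \lnot d) \lor e) \land (\lnot \lnot c \lor \lnot (\lnot c \lor d) \lor \lnot \lnot (\lnot c \land d) \lor \lnot e)
≡ (\lnot c \land (\lnot c \lor d) \land (c \lor \lnot d) \lor e) \land (c \lor \lnot (\lnot c \lor d) \lor \lnot \lnot (\lnot c \land d) \lor \lnot e)
≡ (\lnot c \land (\lnot c \lor d) \land (c \lor \lnot d) \lor e) \land (c \lor \lnot \lnot c \land \lnot d \lor \lnot \lnot (\lnot c \land d) \lor \lnot e)
≡ (\lnot c \land (\lnot c \lor d) \land (c \lor \lnot d) \lor e) \land (c \lor c \land \lnot d \lor \lnot \lnot (\lnot c \land d) \lor \lnot e)
≡ (\lnot c \land (\lnot c \lor d) \land (c \lor \lnot d) \lor e) \land (c \lor c \land \lnot d \lor \lnot c \land d \lor \lnot e)
≡ (\lnot c \lor e) \land (\lnot c \lor d \lor e) \land (c \lor \lnot d \lor e) \land (c \lor c \lor \lnot c \lor \lnot e) \land (c \lor c \lor d \lor \lnot e) \land (c \lor \lnot d \lor \lnot c \lor \lnot e) \land (c \lor \lnot d \lor d \lor \lnot e)
≡ (\lnot c \lor e) \land (c \lor \lnot d \lor e) \land (c \lor d \lor \lnot e)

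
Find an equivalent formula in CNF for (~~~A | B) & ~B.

(~~~A | B) & ~B
= (~A | B) & ~B   [double negation]

(~A | B) & ~B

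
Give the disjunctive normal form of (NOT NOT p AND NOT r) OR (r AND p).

(NOT NOT p AND NOT r) OR (r AND p)
⇔ (p AND NOT r) OR (r AND p)   (double negation)

(p AND NOT r) OR (r AND p)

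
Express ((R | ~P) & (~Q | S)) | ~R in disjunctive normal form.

(R & ~Q) | (R & S) | (~P & ~Q) | (~P & S) | ~R

((R | ~P) & (~Q | S)) | ~R
⇔ (R & ~Q) | (R & S) | (~P & ~Q) | (~P & S) | ~R   [distribute & over |]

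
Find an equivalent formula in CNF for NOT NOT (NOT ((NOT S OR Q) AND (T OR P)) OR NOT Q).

(NOT Q OR NOT T) AND (NOT Q OR NOT P)

NOT NOT (NOT ((NOT S OR Q) AND (T OR P)) OR NOT Q)
⇔ NOT ((NOT S OR Q) AND (T OR P)) OR NOT Q   (double negation)
⇔ NOT (NOT S OR Q) OR NOT (T OR P) OR NOT Q   (De Morgan)
⇔ (NOT NOT S AND NOT Q) OR NOT (T OR P) OR NOT Q   (De Morgan)
⇔ (S AND NOT Q) OR NOT (T OR P) OR NOT Q   (double negation)
⇔ (S AND NOT Q) OR (NOT T AND NOT P) OR NOT Q   (De Morgan)
⇔ (S OR NOT T OR NOT Q) AND (S OR NOT P OR NOT Q) AND (NOT Q OR NOT T OR NOT Q) AND (NOT Q OR NOT P OR NOT Q)   (distribute OR over AND)
⇔ (NOT Q OR NOT T) AND (NOT Q OR NOT P)   (simplify)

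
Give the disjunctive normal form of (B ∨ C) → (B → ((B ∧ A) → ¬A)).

(B ∨ C) → (B → ((B ∧ A) → ¬A))
≡ ¬(B ∨ C) ∨ (B → ((B ∧ A) → ¬A))   [eliminate →]
≡ ¬(B ∨ C) ∨ ¬B ∨ ((B ∧ A) → ¬A)   [eliminate →]
≡ ¬(B ∨ C) ∨ ¬B ∨ ¬(B ∧ A) ∨ ¬A   [eliminate →]
≡ (¬B ∧ ¬C) ∨ ¬B ∨ ¬(B ∧ A) ∨ ¬A   [De Morgan]
≡ (¬B ∧ ¬C) ∨ ¬B ∨ ¬B ∨ ¬A ∨ ¬A   [De Morgan]
≡ ¬B ∨ ¬A   [simplify]

¬B ∨ ¬A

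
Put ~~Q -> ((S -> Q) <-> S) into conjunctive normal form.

~Q | S

~~Q -> ((S -> Q) <-> S)
≡ ~~~Q | ((S -> Q) <-> S)   [eliminate ->]
≡ ~~~Q | (((S -> Q) -> S) & (S -> (S -> Q)))   [eliminate <->]
≡ ~~~Q | ((~(S -> Q) | S) & (S -> (S -> Q)))   [eliminate ->]
≡ ~~~Q | ((~(~S | Q) | S) & (S -> (S -> Q)))   [eliminate ->]
≡ ~~~Q | ((~(~S | Q) | S) & (~S | (S -> Q)))   [eliminate ->]
≡ ~~~Q | ((~(~S | Q) | S) & (~S | ~S | Q))   [eliminate ->]
≡ ~Q | ((~(~S | Q) | S) & (~S | ~S | Q))   [double negation]
≡ ~Q | (((~~S & ~Q) | S) & (~S | ~S | Q))   [De Morgan]
≡ ~Q | (((S & ~Q) | S) & (~S | ~S | Q))   [double negation]
≡ (~Q | S | S) & (~Q | ~Q | S) & (~Q | ~S | ~S | Q)   [distribute | over &]
≡ ~Q | S   [simplify]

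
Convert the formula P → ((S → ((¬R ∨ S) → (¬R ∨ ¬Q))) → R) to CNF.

¬P ∨ R

P → ((S → ((¬R ∨ S) → (¬R ∨ ¬Q))) → R)
⇔ ¬P ∨ ((S → ((¬R ∨ S) → (¬R ∨ ¬Q))) → R)   [eliminate →]
⇔ ¬P ∨ ¬(S → ((¬R ∨ S) → (¬R ∨ ¬Q))) ∨ R   [eliminate →]
⇔ ¬P ∨ ¬(¬S ∨ ((¬R ∨ S) → (¬R ∨ ¬Q))) ∨ R   [eliminate →]
⇔ ¬P ∨ ¬(¬S ∨ ¬(¬R ∨ S) ∨ ¬R ∨ ¬Q) ∨ R   [eliminate →]
⇔ ¬P ∨ (¬¬S ∧ ¬¬(¬R ∨ S) ∧ ¬¬R ∧ ¬¬Q) ∨ R   [De Morgan]
⇔ ¬P ∨ (S ∧ ¬¬(¬R ∨ S) ∧ ¬¬R ∧ ¬¬Q) ∨ R   [double negation]
⇔ ¬P ∨ (S ∧ (¬R ∨ S) ∧ ¬¬R ∧ ¬¬Q) ∨ R   [double negation]
⇔ ¬P ∨ (S ∧ (¬R ∨ S) ∧ R ∧ ¬¬Q) ∨ R   [double negation]
⇔ ¬P ∨ (S ∧ (¬R ∨ S) ∧ R ∧ Q) ∨ R   [double negation]
⇔ (¬P ∨ S ∨ R) ∧ (¬P ∨ ¬R ∨ S ∨ R) ∧ (¬P ∨ R ∨ R) ∧ (¬P ∨ Q ∨ R)   [distribute ∨ over ∧]
⇔ ¬P ∨ R   [simplify]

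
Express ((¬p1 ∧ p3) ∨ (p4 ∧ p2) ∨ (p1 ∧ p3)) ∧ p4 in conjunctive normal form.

(p3 ∨ p2) ∧ p4

((¬p1 ∧ p3) ∨ (p4 ∧ p2) ∨ (p1 ∧ p3)) ∧ p4
≡ (¬p1 ∨ p4 ∨ p1) ∧ (¬p1 ∨ p4 ∨ p3) ∧ (¬p1 ∨ p2 ∨ p1) ∧ (¬p1 ∨ p2 ∨ p3) ∧ (p3 ∨ p4 ∨ p1) ∧ (p3 ∨ p4 ∨ p3) ∧ (p3 ∨ p2 ∨ p1) ∧ (p3 ∨ p2 ∨ p3) ∧ p4   — distribute ∨ over ∧
≡ (p3 ∨ p2) ∧ p4   — simplify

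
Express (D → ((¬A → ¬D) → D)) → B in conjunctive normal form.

(D → ((¬A → ¬D) → D)) → B
⇔ ¬(D → ((¬A → ¬D) → D)) ∨ B   (eliminate →)
⇔ ¬(¬D ∨ ((¬A → ¬D) → D)) ∨ B   (eliminate →)
⇔ ¬(¬D ∨ ¬(¬A → ¬D) ∨ D) ∨ B   (eliminate →)
⇔ ¬(¬D ∨ ¬(¬¬A ∨ ¬D) ∨ D) ∨ B   (eliminate →)
⇔ (¬¬D ∧ ¬¬(¬¬A ∨ ¬D) ∧ ¬D) ∨ B   (De Morgan)
⇔ (D ∧ ¬¬(¬¬A ∨ ¬D) ∧ ¬D) ∨ B   (double negation)
⇔ (D ∧ (¬¬A ∨ ¬D) ∧ ¬D) ∨ B   (double negation)
⇔ (D ∧ (A ∨ ¬D) ∧ ¬D) ∨ B   (double negation)
⇔ (D ∨ B) ∧ (A ∨ ¬D ∨ B) ∧ (¬D ∨ B)   (distribute ∨ over ∧)
⇔ (D ∨ B) ∧ (¬D ∨ B)   (simplify)

(D ∨ B) ∧ (¬D ∨ B)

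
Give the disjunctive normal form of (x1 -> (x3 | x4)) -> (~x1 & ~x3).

(x1 -> (x3 | x4)) -> (~x1 & ~x3)
= ~(x1 -> (x3 | x4)) | (~x1 & ~x3)
= ~(~x1 | x3 | x4) | (~x1 & ~x3)
= (~~x1 & ~x3 & ~x4) | (~x1 & ~x3)
= (x1 & ~x3 & ~x4) | (~x1 & ~x3)

(x1 & ~x3 & ~x4) | (~x1 & ~x3)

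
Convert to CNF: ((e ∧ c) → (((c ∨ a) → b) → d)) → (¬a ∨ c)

c ∨ ¬a

((e ∧ c) → (((c ∨ a) → b) → d)) → (¬a ∨ c)
⇔ ¬((e ∧ c) → (((c ∨ a) → b) → d)) ∨ ¬a ∨ c   [eliminate →]
⇔ ¬(¬(e ∧ c) ∨ (((c ∨ a) → b) → d)) ∨ ¬a ∨ c   [eliminate →]
⇔ ¬(¬(e ∧ c) ∨ ¬((c ∨ a) → b) ∨ d) ∨ ¬a ∨ c   [eliminate →]
⇔ ¬(¬(e ∧ c) ∨ ¬(¬(c ∨ a) ∨ b) ∨ d) ∨ ¬a ∨ c   [eliminate →]
⇔ (¬¬(e ∧ c) ∧ ¬¬(¬(c ∨ a) ∨ b) ∧ ¬d) ∨ ¬a ∨ c   [De Morgan]
⇔ (e ∧ c ∧ ¬¬(¬(c ∨ a) ∨ b) ∧ ¬d) ∨ ¬a ∨ c   [double negation]
⇔ (e ∧ c ∧ (¬(c ∨ a) ∨ b) ∧ ¬d) ∨ ¬a ∨ c   [double negation]
⇔ (e ∧ c ∧ ((¬c ∧ ¬a) ∨ b) ∧ ¬d) ∨ ¬a ∨ c   [De Morgan]
⇔ (e ∨ ¬a ∨ c) ∧ (c ∨ ¬a ∨ c) ∧ (¬c ∨ b ∨ ¬a ∨ c) ∧ (¬a ∨ b ∨ ¬a ∨ c) ∧ (¬d ∨ ¬a ∨ c)   [distribute ∨ over ∧]
⇔ c ∨ ¬a   [simplify]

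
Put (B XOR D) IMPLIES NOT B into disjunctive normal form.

(B XOR D) IMPLIES NOT B
⇔ NOT (B XOR D) OR NOT B   [eliminate IMPLIES]
⇔ NOT ((B AND NOT D) OR (NOT B AND D)) OR NOT B   [expand XOR]
⇔ (NOT (B AND NOT D) AND NOT (NOT B AND D)) OR NOT B   [De Morgan]
⇔ ((NOT B OR NOT NOT D) AND NOT (NOT B AND D)) OR NOT B   [De Morgan]
⇔ ((NOT B OR D) AND NOT (NOT B AND D)) OR NOT B   [double negation]
⇔ ((NOT B OR D) AND (NOT NOT B OR NOT D)) OR NOT B   [De Morgan]
⇔ ((NOT B OR D) AND (B OR NOT D)) OR NOT B   [double negation]
⇔ (NOT B AND B) OR (NOT B AND NOT D) OR (D AND B) OR (D AND NOT D) OR NOT B   [distribute AND over OR]
⇔ (D AND B) OR NOT B   [simplify]

(D AND B) OR NOT B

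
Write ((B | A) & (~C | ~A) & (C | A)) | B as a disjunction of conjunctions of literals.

(A & ~C) | B

((B | A) & (~C | ~A) & (C | A)) | B
≡ (B & ~C & C) | (B & ~C & A) | (B & ~A & C) | (B & ~A & A) | (A & ~C & C) | (A & ~C & A) | (A & ~A & C) | (A & ~A & A) | B   [distribute & over |]
≡ (A & ~C) | B   [simplify]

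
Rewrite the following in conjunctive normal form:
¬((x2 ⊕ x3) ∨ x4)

(¬x2 ∨ x3) ∧ (¬x3 ∨ x2) ∧ ¬x4

¬((x2 ⊕ x3) ∨ x4)
⇔ ¬(((x2 ∨ x3) ∧ ¬(x2 ∧ x3)) ∨ x4)   [expand ⊕]
⇔ ¬((x2 ∨ x3) ∧ ¬(x2 ∧ x3)) ∧ ¬x4   [De Morgan]
⇔ (¬(x2 ∨ x3) ∨ ¬¬(x2 ∧ x3)) ∧ ¬x4   [De Morgan]
⇔ ((¬x2 ∧ ¬x3) ∨ ¬¬(x2 ∧ x3)) ∧ ¬x4   [De Morgan]
⇔ ((¬x2 ∧ ¬x3) ∨ (x2 ∧ x3)) ∧ ¬x4   [double negation]
⇔ (¬x2 ∨ x2) ∧ (¬x2 ∨ x3) ∧ (¬x3 ∨ x2) ∧ (¬x3 ∨ x3) ∧ ¬x4   [distribute ∨ over ∧]
⇔ (¬x2 ∨ x3) ∧ (¬x3 ∨ x2) ∧ ¬x4   [simplify]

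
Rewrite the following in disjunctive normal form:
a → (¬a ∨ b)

¬a ∨ b

a → (¬a ∨ b)
≡ ¬a ∨ ¬a ∨ b   (eliminate →)
≡ ¬a ∨ b   (simplify)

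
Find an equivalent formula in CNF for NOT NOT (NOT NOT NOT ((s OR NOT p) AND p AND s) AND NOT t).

(NOT s OR NOT p) AND NOT t

NOT NOT (NOT NOT NOT ((s OR NOT p) AND p AND s) AND NOT t)
⇔ NOT NOT NOT ((s OR NOT p) AND p AND s) AND NOT t   [double negation]
⇔ NOT ((s OR NOT p) AND p AND s) AND NOT t   [double negation]
⇔ (NOT (s OR NOT p) OR NOT p OR NOT s) AND NOT t   [De Morgan]
⇔ ((NOT s AND NOT NOT p) OR NOT p OR NOT s) AND NOT t   [De Morgan]
⇔ ((NOT s AND p) OR NOT p OR NOT s) AND NOT t   [double negation]
⇔ (NOT s OR NOT p OR NOT s) AND (p OR NOT p OR NOT s) AND NOT t   [distribute OR over AND]
⇔ (NOT s OR NOT p) AND NOT t   [simplify]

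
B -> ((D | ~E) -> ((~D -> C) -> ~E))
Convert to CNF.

B -> ((D | ~E) -> ((~D -> C) -> ~E))
≡ ~B | ((D | ~E) -> ((~D -> C) -> ~E))   [eliminate ->]
≡ ~B | ~(D | ~E) | ((~D -> C) -> ~E)   [eliminate ->]
≡ ~B | ~(D | ~E) | ~(~D -> C) | ~E   [eliminate ->]
≡ ~B | ~(D | ~E) | ~(~~D | C) | ~E   [eliminate ->]
≡ ~B | (~D & ~~E) | ~(~~D | C) | ~E   [De Morgan]
≡ ~B | (~D & E) | ~(~~D | C) | ~E   [double negation]
≡ ~B | (~D & E) | (~~~D & ~C) | ~E   [De Morgan]
≡ ~B | (~D & E) | (~D & ~C) | ~E   [double negation]
≡ (~B | ~D | ~D | ~E) & (~B | ~D | ~C | ~E) & (~B | E | ~D | ~E) & (~B | E | ~C | ~E)   [distribute | over &]
≡ ~B | ~D | ~E   [simplify]

~B | ~D | ~E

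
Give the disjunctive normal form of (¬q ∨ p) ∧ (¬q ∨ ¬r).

(¬q ∨ p) ∧ (¬q ∨ ¬r)
= (¬q ∧ ¬q) ∨ (¬q ∧ ¬r) ∨ (p ∧ ¬q) ∨ (p ∧ ¬r)   (distribute ∧ over ∨)
= ¬q ∨ (p ∧ ¬r)   (simplify)

¬q ∨ (p ∧ ¬r)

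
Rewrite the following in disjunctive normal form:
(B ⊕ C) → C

(¬B ∧ ¬C) ∨ C

(B ⊕ C) → C
= ¬(B ⊕ C) ∨ C   [eliminate →]
= ¬((B ∧ ¬C) ∨ (¬B ∧ C)) ∨ C   [expand ⊕]
= (¬(B ∧ ¬C) ∧ ¬(¬B ∧ C)) ∨ C   [De Morgan]
= ((¬B ∨ ¬¬C) ∧ ¬(¬B ∧ C)) ∨ C   [De Morgan]
= ((¬B ∨ C) ∧ ¬(¬B ∧ C)) ∨ C   [double negation]
= ((¬B ∨ C) ∧ (¬¬B ∨ ¬C)) ∨ C   [De Morgan]
= ((¬B ∨ C) ∧ (B ∨ ¬C)) ∨ C   [double negation]
= (¬B ∧ B) ∨ (¬B ∧ ¬C) ∨ (C ∧ B) ∨ (C ∧ ¬C) ∨ C   [distribute ∧ over ∨]
= (¬B ∧ ¬C) ∨ C   [simplify]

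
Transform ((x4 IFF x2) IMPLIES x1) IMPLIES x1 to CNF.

(NOT x4 OR x2 OR x1) AND (NOT x2 OR x4 OR x1)

((x4 IFF x2) IMPLIES x1) IMPLIES x1
≡ NOT ((x4 IFF x2) IMPLIES x1) OR x1   [eliminate IMPLIES]
≡ NOT (NOT (x4 IFF x2) OR x1) OR x1   [eliminate IMPLIES]
≡ NOT (NOT ((x4 IMPLIES x2) AND (x2 IMPLIES x4)) OR x1) OR x1   [eliminate IFF]
≡ NOT (NOT ((NOT x4 OR x2) AND (x2 IMPLIES x4)) OR x1) OR x1   [eliminate IMPLIES]
≡ NOT (NOT ((NOT x4 OR x2) AND (NOT x2 OR x4)) OR x1) OR x1   [eliminate IMPLIES]
≡ (NOT NOT ((NOT x4 OR x2) AND (NOT x2 OR x4)) AND NOT x1) OR x1   [De Morgan]
≡ ((NOT x4 OR x2) AND (NOT x2 OR x4) AND NOT x1) OR x1   [double negation]
≡ (NOT x4 OR x2 OR x1) AND (NOT x2 OR x4 OR x1) AND (NOT x1 OR x1)   [distribute OR over AND]
≡ (NOT x4 OR x2 OR x1) AND (NOT x2 OR x4 OR x1)   [simplify]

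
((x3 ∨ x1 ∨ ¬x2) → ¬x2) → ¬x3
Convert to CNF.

x2 ∨ ¬x3

((x3 ∨ x1 ∨ ¬x2) → ¬x2) → ¬x3
≡ ¬((x3 ∨ x1 ∨ ¬x2) → ¬x2) ∨ ¬x3   (eliminate →)
≡ ¬(¬(x3 ∨ x1 ∨ ¬x2) ∨ ¬x2) ∨ ¬x3   (eliminate →)
≡ (¬¬(x3 ∨ x1 ∨ ¬x2) ∧ ¬¬x2) ∨ ¬x3   (De Morgan)
≡ ((x3 ∨ x1 ∨ ¬x2) ∧ ¬¬x2) ∨ ¬x3   (double negation)
≡ ((x3 ∨ x1 ∨ ¬x2) ∧ x2) ∨ ¬x3   (double negation)
≡ (x3 ∨ x1 ∨ ¬x2 ∨ ¬x3) ∧ (x2 ∨ ¬x3)   (distribute ∨ over ∧)
≡ x2 ∨ ¬x3   (simplify)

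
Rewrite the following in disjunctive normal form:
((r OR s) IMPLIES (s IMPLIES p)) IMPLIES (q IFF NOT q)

s AND NOT p

((r OR s) IMPLIES (s IMPLIES p)) IMPLIES (q IFF NOT q)
≡ NOT ((r OR s) IMPLIES (s IMPLIES p)) OR (q IFF NOT q)   [eliminate IMPLIES]
≡ NOT (NOT (r OR s) OR (s IMPLIES p)) OR (q IFF NOT q)   [eliminate IMPLIES]
≡ NOT (NOT (r OR s) OR NOT s OR p) OR (q IFF NOT q)   [eliminate IMPLIES]
≡ NOT (NOT (r OR s) OR NOT s OR p) OR ((q IMPLIES NOT q) AND (NOT q IMPLIES q))   [eliminate IFF]
≡ NOT (NOT (r OR s) OR NOT s OR p) OR ((NOT q OR NOT q) AND (NOT q IMPLIES q))   [eliminate IMPLIES]
≡ NOT (NOT (r OR s) OR NOT s OR p) OR ((NOT q OR NOT q) AND (NOT NOT q OR q))   [eliminate IMPLIES]
≡ (NOT NOT (r OR s) AND NOT NOT s AND NOT p) OR ((NOT q OR NOT q) AND (NOT NOT q OR q))   [De Morgan]
≡ ((r OR s) AND NOT NOT s AND NOT p) OR ((NOT q OR NOT q) AND (NOT NOT q OR q))   [double negation]
≡ ((r OR s) AND s AND NOT p) OR ((NOT q OR NOT q) AND (NOT NOT q OR q))   [double negation]
≡ ((r OR s) AND s AND NOT p) OR ((NOT q OR NOT q) AND (q OR q))   [double negation]
≡ (r AND s AND NOT p) OR (s AND s AND NOT p) OR (NOT q AND q) OR (NOT q AND q) OR (NOT q AND q) OR (NOT q AND q)   [distribute AND over OR]
≡ s AND NOT p   [simplify]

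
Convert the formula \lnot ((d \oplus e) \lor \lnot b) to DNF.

\lnot ((d \oplus e) \lor \lnot b)
≡ \lnot (d \land \lnot e \lor \lnot d \land e \lor \lnot b)   (expand \oplus)
≡ \lnot (d \land \lnot e) \land \lnot (\lnot d \land e) \land \lnot \lnot b   (De Morgan)
≡ (\lnot d \lor \lnot \lnot e) \land \lnot (\lnot d \land e) \land \lnot \lnot b   (De Morgan)
≡ (\lnot d \lor e) \land \lnot (\lnot d \land e) \land \lnot \lnot b   (double negation)
≡ (\lnot d \lor e) \land (\lnot \lnot d \lor \lnot e) \land \lnot \lnot b   (De Morgan)
≡ (\lnot d \lor e) \land (d \lor \lnot e) \land \lnot \lnot b   (double negation)
≡ (\lnot d \lor e) \land (d \lor \lnot e) \land b   (double negation)
≡ \lnot d \land d \land b \lor \lnot d \land \lnot e \land b \lor e \land d \land b \lor e \land \lnot e \land b   (distribute \land over \lor)
≡ \lnot d \land \lnot e \land b \lor e \land d \land b   (simplify)

\lnot d \land \lnot e \land b \lor e \land d \land b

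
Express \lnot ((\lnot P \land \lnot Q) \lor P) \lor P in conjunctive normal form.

\lnot ((\lnot P \land \lnot Q) \lor P) \lor P
= (\lnot (\lnot P \land \lnot Q) \land \lnot P) \lor P
= ((\lnot \lnot P \lor \lnot \lnot Q) \land \lnot P) \lor P
= ((P \lor \lnot \lnot Q) \land \lnot P) \lor P
= ((P \lor Q) \land \lnot P) \lor P
= (P \lor Q \lor P) \land (\lnot P \lor P)
= P \lor Q

P \lor Q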